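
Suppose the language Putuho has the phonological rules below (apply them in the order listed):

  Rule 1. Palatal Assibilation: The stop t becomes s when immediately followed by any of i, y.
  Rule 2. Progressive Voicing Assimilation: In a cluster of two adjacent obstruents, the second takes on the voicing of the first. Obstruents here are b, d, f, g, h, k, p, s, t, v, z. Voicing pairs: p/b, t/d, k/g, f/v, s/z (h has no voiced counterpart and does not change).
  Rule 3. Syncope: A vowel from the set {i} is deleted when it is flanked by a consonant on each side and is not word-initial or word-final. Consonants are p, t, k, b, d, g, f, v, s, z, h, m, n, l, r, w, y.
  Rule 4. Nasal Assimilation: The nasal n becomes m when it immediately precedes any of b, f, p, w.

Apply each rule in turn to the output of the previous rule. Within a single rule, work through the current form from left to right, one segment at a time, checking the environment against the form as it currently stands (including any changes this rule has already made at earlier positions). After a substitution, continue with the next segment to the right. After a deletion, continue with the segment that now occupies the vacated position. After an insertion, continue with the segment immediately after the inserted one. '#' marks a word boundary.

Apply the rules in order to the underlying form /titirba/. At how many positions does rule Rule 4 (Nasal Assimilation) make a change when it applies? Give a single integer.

0

Rule 1 Palatal Assibilation: [titirba] → [sisirba]
Rule 2 Progressive Voicing Assimilation: no change — [sisirba]
Rule 3 Syncope: [sisirba] → [ssrba]
Rule 4 Nasal Assimilation: no change — [ssrba]
Rule Rule 4 changed 0 position(s).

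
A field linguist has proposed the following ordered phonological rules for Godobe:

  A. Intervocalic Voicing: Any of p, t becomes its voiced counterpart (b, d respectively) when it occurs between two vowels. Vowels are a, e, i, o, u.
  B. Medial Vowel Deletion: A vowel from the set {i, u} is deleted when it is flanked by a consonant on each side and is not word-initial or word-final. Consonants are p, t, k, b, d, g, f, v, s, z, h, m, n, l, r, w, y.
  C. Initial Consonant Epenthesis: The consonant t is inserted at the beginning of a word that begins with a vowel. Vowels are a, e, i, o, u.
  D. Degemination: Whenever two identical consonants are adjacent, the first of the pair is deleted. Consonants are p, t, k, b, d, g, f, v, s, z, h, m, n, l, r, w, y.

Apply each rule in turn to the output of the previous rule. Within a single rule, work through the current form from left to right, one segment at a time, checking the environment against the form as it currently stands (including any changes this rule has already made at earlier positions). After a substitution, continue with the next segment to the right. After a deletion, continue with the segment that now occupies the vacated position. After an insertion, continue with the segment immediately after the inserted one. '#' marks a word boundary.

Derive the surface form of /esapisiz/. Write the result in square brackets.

A Intervocalic Voicing: [esapisiz] → [esabisiz]
B Medial Vowel Deletion: [esabisiz] → [esabsz]
C Initial Consonant Epenthesis: [esabsz] → [tesabsz]
D Degemination: no change — [tesabsz]

[tesabsz]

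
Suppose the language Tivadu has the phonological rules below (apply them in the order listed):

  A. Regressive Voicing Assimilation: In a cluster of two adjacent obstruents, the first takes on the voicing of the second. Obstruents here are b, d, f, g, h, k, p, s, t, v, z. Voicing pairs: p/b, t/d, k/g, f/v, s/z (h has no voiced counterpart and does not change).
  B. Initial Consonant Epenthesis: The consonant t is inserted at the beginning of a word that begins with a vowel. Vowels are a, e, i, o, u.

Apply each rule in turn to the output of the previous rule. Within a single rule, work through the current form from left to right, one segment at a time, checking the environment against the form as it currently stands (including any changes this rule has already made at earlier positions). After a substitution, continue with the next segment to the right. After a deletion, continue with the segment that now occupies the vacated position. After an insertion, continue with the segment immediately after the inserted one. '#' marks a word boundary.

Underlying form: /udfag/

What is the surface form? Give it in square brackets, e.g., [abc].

[tutfag]

A Regressive Voicing Assimilation: [udfag] → [utfag]
B Initial Consonant Epenthesis: [utfag] → [tutfag]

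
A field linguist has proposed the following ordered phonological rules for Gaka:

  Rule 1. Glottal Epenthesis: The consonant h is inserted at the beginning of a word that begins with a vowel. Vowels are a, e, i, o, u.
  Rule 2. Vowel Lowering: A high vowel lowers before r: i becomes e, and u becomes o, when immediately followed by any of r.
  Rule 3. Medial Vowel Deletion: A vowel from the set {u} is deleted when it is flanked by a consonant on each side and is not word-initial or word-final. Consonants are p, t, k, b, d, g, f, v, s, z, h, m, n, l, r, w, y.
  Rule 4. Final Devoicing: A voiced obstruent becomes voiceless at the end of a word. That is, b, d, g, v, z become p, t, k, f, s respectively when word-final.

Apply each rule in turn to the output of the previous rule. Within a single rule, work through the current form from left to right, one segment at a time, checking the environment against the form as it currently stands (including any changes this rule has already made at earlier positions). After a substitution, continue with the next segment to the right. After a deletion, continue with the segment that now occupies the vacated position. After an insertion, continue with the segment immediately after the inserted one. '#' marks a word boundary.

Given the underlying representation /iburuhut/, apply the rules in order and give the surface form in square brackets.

[hiborht]

Rule 1 Glottal Epenthesis: [iburuhut] → [hiburuhut]
Rule 2 Vowel Lowering: [hiburuhut] → [hiboruhut]
Rule 3 Medial Vowel Deletion: [hiboruhut] → [hiborht]
Rule 4 Final Devoicing: no change — [hiborht]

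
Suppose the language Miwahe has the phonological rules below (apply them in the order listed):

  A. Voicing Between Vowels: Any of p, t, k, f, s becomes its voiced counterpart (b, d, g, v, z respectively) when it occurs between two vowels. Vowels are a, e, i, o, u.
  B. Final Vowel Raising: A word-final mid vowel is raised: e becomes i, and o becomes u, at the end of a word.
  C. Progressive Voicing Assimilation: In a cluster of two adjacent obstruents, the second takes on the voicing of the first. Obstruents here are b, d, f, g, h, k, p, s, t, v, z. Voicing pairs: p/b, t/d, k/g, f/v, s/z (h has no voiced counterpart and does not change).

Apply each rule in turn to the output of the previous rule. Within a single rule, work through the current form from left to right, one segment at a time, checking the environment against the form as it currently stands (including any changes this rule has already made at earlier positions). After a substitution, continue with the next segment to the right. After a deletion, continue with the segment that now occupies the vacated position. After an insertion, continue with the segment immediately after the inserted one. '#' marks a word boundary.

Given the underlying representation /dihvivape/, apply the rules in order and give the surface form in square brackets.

[dihfivabi]

A Voicing Between Vowels: [dihvivape] → [dihvivabe]
B Final Vowel Raising: [dihvivabe] → [dihvivabi]
C Progressive Voicing Assimilation: [dihvivabi] → [dihfivabi]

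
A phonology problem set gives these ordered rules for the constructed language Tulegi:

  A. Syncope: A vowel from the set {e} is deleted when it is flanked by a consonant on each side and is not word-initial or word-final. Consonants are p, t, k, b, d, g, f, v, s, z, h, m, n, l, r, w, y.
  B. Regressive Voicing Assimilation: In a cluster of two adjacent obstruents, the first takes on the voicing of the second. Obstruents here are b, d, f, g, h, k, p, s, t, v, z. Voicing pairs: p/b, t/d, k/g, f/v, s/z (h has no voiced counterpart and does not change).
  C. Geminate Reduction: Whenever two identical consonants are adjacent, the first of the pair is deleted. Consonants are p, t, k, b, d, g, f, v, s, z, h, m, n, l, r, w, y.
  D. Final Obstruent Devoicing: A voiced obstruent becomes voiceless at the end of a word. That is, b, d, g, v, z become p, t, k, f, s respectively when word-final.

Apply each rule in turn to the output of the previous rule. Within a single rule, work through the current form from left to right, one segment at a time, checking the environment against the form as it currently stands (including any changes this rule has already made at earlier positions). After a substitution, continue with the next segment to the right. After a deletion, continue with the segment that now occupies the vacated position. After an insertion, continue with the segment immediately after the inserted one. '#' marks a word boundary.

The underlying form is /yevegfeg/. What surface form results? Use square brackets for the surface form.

[yvkvk]

A Syncope: [yevegfeg] → [yvgfg]
B Regressive Voicing Assimilation: [yvgfg] → [yvkvg]
C Geminate Reduction: no change — [yvkvg]
D Final Obstruent Devoicing: [yvkvg] → [yvkvk]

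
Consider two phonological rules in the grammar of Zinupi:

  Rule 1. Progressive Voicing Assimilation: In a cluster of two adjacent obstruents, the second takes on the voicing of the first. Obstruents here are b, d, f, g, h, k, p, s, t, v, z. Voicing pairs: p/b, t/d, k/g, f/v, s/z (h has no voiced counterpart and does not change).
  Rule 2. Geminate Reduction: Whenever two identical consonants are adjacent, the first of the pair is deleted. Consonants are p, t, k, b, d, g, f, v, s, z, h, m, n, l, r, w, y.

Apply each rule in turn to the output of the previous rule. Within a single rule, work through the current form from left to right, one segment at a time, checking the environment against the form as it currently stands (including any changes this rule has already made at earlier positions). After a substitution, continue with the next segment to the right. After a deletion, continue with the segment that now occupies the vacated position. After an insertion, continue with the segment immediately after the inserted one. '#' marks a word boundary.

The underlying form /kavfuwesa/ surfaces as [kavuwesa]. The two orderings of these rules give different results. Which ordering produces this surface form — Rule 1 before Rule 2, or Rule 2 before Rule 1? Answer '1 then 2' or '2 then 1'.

Order 1 then 2:
  1 Progressive Voicing Assimilation: [kavfuwesa] → [kavvuwesa]
  2 Geminate Reduction: [kavvuwesa] → [kavuwesa]
  result: [kavuwesa]
Order 2 then 1:
  2 Geminate Reduction: no change — [kavfuwesa]
  1 Progressive Voicing Assimilation: [kavfuwesa] → [kavvuwesa]
  result: [kavvuwesa]

1 then 2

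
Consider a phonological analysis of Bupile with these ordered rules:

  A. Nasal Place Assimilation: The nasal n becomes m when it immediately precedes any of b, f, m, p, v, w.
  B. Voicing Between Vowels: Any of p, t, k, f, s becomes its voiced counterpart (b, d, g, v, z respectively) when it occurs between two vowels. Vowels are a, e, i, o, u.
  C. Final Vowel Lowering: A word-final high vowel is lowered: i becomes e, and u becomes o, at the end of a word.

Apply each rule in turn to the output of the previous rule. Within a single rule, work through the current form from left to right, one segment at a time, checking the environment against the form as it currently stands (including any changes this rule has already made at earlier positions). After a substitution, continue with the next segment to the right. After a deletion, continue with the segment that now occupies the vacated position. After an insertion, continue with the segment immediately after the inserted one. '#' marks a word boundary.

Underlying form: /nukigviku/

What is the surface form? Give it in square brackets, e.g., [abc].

A Nasal Place Assimilation: no change — [nukigviku]
B Voicing Between Vowels: [nukigviku] → [nugigvigu]
C Final Vowel Lowering: [nugigvigu] → [nugigvigo]

[nugigvigo]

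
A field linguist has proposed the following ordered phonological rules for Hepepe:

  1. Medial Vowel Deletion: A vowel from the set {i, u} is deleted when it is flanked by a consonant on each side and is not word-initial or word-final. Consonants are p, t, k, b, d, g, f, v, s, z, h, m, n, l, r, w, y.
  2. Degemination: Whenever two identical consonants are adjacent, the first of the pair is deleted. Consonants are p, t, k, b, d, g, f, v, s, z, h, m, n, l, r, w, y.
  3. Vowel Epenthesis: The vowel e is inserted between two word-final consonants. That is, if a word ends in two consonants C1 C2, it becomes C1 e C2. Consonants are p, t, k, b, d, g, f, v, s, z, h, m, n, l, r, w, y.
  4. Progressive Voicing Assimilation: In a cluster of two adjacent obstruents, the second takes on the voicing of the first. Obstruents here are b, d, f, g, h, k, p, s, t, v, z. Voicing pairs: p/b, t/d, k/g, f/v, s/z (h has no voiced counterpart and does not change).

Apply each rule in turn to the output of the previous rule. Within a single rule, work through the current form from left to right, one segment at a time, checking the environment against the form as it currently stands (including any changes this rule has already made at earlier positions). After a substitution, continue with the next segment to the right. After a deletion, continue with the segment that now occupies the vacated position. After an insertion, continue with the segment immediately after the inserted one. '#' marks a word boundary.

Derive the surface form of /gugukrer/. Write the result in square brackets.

1 Medial Vowel Deletion: [gugukrer] → [ggkrer]
2 Degemination: [ggkrer] → [gkrer]
3 Vowel Epenthesis: no change — [gkrer]
4 Progressive Voicing Assimilation: [gkrer] → [ggrer]

[ggrer]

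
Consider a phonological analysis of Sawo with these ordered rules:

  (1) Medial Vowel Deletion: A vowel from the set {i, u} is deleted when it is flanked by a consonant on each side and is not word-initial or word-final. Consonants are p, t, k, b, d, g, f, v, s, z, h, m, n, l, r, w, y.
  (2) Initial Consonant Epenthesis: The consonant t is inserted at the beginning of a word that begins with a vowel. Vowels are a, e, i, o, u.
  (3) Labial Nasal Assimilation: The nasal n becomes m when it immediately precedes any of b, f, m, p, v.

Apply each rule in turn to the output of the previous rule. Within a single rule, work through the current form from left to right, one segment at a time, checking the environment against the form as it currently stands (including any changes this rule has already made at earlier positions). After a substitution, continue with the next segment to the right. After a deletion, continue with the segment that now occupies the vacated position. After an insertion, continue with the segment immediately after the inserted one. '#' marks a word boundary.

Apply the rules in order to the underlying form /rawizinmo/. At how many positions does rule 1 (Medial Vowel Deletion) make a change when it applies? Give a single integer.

2

(1) Medial Vowel Deletion: [rawizinmo] → [rawznmo]
(2) Initial Consonant Epenthesis: no change — [rawznmo]
(3) Labial Nasal Assimilation: [rawznmo] → [rawzmmo]
Rule 1 changed 2 position(s).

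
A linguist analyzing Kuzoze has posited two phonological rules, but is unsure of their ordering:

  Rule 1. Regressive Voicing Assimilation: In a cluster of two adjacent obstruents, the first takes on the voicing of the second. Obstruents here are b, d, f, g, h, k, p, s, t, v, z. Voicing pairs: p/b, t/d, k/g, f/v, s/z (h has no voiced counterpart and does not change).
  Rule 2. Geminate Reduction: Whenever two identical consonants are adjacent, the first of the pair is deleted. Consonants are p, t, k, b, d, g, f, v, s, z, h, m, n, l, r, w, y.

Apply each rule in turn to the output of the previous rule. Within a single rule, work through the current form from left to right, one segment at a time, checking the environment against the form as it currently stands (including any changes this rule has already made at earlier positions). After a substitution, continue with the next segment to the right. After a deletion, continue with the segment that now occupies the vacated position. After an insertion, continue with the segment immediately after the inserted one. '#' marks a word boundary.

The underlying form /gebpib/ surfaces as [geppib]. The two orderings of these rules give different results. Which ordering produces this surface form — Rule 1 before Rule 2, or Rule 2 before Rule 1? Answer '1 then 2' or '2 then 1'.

2 then 1

Order 1 then 2:
  1 Regressive Voicing Assimilation: [gebpib] → [geppib]
  2 Geminate Reduction: [geppib] → [gepib]
  result: [gepib]
Order 2 then 1:
  2 Geminate Reduction: no change — [gebpib]
  1 Regressive Voicing Assimilation: [gebpib] → [geppib]
  result: [geppib]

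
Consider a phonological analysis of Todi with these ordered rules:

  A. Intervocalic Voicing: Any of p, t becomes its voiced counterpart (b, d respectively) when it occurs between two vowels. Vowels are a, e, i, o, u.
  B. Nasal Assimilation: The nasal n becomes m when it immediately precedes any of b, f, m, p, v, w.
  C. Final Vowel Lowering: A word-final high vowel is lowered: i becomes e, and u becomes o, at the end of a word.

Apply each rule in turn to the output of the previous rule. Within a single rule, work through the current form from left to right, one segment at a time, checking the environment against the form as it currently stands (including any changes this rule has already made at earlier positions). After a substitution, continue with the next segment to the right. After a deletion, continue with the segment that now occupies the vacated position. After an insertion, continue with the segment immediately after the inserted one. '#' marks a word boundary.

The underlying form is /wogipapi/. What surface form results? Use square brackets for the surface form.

[wogibabe]

A Intervocalic Voicing: [wogipapi] → [wogibabi]
B Nasal Assimilation: no change — [wogibabi]
C Final Vowel Lowering: [wogibabi] → [wogibabe]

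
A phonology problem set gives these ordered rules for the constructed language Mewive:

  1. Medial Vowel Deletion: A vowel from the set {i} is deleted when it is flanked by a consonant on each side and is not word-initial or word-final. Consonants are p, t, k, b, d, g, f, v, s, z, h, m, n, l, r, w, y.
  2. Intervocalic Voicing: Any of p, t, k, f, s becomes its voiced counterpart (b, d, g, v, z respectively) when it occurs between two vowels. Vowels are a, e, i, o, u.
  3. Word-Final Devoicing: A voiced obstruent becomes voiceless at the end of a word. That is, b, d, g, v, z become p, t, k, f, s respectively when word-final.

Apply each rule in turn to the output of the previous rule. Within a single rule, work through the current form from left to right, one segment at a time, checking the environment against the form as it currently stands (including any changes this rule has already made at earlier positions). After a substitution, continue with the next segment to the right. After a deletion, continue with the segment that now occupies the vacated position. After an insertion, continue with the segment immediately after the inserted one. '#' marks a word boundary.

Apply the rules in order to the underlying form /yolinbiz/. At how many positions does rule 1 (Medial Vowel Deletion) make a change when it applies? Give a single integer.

1 Medial Vowel Deletion: [yolinbiz] → [yolnbz]
2 Intervocalic Voicing: no change — [yolnbz]
3 Word-Final Devoicing: [yolnbz] → [yolnbs]
Rule 1 changed 2 position(s).

2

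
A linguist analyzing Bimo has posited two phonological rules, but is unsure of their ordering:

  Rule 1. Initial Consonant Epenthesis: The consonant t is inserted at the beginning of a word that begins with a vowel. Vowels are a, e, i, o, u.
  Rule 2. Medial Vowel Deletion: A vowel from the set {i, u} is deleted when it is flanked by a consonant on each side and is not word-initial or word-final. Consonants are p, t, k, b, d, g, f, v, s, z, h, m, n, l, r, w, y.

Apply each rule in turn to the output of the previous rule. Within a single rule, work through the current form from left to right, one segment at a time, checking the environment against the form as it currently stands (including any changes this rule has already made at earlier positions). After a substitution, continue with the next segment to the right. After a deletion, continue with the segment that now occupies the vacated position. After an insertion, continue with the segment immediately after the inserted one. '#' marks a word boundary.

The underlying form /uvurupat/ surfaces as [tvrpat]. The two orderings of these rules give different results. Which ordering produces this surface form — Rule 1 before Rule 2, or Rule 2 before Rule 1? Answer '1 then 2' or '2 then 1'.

1 then 2

Order 1 then 2:
  1 Initial Consonant Epenthesis: [uvurupat] → [tuvurupat]
  2 Medial Vowel Deletion: [tuvurupat] → [tvrpat]
  result: [tvrpat]
Order 2 then 1:
  2 Medial Vowel Deletion: [uvurupat] → [uvrpat]
  1 Initial Consonant Epenthesis: [uvrpat] → [tuvrpat]
  result: [tuvrpat]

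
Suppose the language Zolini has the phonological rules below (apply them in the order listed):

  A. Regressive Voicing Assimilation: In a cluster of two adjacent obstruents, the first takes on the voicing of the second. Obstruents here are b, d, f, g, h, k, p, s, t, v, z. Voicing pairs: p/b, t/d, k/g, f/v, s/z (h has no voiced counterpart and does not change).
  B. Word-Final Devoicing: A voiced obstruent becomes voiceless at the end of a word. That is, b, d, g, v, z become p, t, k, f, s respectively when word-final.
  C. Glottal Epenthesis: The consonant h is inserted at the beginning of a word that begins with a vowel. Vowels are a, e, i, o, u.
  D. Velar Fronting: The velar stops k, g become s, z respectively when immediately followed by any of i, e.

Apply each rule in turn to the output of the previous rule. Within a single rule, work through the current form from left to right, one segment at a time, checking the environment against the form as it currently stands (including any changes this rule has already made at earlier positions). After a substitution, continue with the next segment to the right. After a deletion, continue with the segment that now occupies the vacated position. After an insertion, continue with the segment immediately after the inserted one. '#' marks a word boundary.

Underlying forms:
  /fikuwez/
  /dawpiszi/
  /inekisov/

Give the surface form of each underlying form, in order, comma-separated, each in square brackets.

[fikuwes], [dawpizzi], [hinesisof]

/fikuwez/:
  A Regressive Voicing Assimilation: no change — [fikuwez]
  B Word-Final Devoicing: [fikuwez] → [fikuwes]
  C Glottal Epenthesis: no change — [fikuwes]
  D Velar Fronting: no change — [fikuwes]
/dawpiszi/:
  A Regressive Voicing Assimilation: [dawpiszi] → [dawpizzi]
  B Word-Final Devoicing: no change — [dawpizzi]
  C Glottal Epenthesis: no change — [dawpizzi]
  D Velar Fronting: no change — [dawpizzi]
/inekisov/:
  A Regressive Voicing Assimilation: no change — [inekisov]
  B Word-Final Devoicing: [inekisov] → [inekisof]
  C Glottal Epenthesis: [inekisof] → [hinekisof]
  D Velar Fronting: [hinekisof] → [hinesisof]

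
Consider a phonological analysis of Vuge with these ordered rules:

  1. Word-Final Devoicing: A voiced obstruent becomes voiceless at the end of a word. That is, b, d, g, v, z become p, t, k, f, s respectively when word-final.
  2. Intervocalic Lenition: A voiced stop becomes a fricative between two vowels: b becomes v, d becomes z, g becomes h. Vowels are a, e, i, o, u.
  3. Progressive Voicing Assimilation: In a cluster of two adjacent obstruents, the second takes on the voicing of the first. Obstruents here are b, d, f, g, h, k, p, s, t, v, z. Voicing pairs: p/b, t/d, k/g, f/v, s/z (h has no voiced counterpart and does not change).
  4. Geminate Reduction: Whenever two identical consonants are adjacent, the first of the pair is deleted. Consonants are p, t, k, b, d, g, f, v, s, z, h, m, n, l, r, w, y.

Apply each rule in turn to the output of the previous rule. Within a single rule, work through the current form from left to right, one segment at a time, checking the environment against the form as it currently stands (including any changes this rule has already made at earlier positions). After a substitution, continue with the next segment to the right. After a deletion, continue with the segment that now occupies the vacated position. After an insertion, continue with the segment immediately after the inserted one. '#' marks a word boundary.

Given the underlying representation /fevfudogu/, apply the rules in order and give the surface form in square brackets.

[fevuzohu]

1 Word-Final Devoicing: no change — [fevfudogu]
2 Intervocalic Lenition: [fevfudogu] → [fevfuzohu]
3 Progressive Voicing Assimilation: [fevfuzohu] → [fevvuzohu]
4 Geminate Reduction: [fevvuzohu] → [fevuzohu]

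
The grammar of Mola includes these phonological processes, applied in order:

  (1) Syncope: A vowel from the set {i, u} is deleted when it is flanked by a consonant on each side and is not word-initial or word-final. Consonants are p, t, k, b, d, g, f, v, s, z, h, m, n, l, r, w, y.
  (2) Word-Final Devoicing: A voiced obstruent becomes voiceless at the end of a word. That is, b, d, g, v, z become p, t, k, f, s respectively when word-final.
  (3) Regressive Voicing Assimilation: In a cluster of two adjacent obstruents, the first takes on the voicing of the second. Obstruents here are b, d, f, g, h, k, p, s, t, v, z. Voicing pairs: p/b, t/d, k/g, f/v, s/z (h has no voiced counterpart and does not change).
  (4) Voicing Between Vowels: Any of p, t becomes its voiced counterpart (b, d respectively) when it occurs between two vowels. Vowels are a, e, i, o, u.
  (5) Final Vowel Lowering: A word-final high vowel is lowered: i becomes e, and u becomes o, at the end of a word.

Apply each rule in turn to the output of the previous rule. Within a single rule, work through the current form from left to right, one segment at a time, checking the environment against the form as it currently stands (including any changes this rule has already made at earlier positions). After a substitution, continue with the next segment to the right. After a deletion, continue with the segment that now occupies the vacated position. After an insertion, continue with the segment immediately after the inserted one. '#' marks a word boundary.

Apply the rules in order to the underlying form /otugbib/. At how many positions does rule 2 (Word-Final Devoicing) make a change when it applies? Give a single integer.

1

(1) Syncope: [otugbib] → [otgbb]
(2) Word-Final Devoicing: [otgbb] → [otgbp]
(3) Regressive Voicing Assimilation: [otgbp] → [odgpp]
(4) Voicing Between Vowels: no change — [odgpp]
(5) Final Vowel Lowering: no change — [odgpp]
Rule 2 changed 1 position(s).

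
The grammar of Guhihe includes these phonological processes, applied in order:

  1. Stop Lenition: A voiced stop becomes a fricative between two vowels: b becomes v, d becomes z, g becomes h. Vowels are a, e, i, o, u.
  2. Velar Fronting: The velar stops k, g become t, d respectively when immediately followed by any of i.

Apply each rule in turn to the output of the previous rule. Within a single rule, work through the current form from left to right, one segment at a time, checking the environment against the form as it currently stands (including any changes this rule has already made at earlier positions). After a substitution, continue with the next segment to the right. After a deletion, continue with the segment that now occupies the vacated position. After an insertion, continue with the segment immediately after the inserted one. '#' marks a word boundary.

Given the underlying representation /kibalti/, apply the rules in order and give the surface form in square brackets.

1 Stop Lenition: [kibalti] → [kivalti]
2 Velar Fronting: [kivalti] → [tivalti]

[tivalti]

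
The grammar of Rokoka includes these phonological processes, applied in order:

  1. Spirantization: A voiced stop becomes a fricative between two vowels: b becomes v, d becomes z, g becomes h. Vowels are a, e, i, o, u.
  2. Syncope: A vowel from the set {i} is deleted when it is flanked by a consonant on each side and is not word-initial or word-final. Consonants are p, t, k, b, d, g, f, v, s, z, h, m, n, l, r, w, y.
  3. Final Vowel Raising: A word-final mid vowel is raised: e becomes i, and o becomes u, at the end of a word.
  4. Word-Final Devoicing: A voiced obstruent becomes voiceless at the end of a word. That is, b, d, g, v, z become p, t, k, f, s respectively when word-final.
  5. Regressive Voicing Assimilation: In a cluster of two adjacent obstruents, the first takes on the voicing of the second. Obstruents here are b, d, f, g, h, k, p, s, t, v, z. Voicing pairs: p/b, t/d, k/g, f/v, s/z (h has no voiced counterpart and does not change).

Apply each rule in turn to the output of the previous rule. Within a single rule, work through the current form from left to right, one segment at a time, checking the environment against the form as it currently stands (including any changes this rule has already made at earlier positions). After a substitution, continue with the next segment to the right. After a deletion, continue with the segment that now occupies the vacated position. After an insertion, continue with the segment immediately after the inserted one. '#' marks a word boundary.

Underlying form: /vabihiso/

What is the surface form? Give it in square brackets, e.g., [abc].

[vafhsu]

1 Spirantization: [vabihiso] → [vavihiso]
2 Syncope: [vavihiso] → [vavhso]
3 Final Vowel Raising: [vavhso] → [vavhsu]
4 Word-Final Devoicing: no change — [vavhsu]
5 Regressive Voicing Assimilation: [vavhsu] → [vafhsu]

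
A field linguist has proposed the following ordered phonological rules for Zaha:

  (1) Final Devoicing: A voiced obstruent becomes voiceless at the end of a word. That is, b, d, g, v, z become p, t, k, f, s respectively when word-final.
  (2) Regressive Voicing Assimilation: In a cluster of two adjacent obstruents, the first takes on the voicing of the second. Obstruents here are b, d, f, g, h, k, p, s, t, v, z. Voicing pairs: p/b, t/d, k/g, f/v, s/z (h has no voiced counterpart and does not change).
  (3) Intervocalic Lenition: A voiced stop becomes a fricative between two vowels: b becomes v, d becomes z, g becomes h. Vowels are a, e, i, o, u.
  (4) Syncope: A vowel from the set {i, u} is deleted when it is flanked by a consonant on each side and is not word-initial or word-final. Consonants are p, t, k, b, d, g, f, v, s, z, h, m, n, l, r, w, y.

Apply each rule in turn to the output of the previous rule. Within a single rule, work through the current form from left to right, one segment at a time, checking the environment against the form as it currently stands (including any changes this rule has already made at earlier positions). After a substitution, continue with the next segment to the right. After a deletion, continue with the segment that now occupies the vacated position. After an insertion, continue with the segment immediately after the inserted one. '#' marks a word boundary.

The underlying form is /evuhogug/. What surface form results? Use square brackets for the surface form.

(1) Final Devoicing: [evuhogug] → [evuhoguk]
(2) Regressive Voicing Assimilation: no change — [evuhoguk]
(3) Intervocalic Lenition: [evuhoguk] → [evuhohuk]
(4) Syncope: [evuhohuk] → [evhohk]

[evhohk]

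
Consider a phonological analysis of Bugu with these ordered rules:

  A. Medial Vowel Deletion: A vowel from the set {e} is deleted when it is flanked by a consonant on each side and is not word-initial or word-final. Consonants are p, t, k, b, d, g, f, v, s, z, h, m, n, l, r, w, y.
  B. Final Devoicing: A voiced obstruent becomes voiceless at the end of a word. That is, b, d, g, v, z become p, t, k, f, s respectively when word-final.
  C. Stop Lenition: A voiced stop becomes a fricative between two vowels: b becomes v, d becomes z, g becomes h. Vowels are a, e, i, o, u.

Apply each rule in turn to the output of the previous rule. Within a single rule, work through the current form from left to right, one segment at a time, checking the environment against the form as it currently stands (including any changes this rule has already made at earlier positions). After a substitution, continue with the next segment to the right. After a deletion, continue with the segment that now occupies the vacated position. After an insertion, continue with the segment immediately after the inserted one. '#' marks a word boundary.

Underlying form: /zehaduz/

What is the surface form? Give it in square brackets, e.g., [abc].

A Medial Vowel Deletion: [zehaduz] → [zhaduz]
B Final Devoicing: [zhaduz] → [zhadus]
C Stop Lenition: [zhadus] → [zhazus]

[zhazus]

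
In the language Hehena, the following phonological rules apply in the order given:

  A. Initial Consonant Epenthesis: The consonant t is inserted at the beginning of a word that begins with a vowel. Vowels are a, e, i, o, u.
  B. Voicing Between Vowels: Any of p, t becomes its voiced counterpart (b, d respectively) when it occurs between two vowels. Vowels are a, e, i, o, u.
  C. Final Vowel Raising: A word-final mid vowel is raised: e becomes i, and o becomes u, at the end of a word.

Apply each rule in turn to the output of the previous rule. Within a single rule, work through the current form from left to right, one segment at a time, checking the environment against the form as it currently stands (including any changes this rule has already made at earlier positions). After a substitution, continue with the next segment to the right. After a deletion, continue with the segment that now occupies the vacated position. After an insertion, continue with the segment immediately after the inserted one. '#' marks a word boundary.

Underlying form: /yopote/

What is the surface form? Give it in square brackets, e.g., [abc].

[yobodi]

A Initial Consonant Epenthesis: no change — [yopote]
B Voicing Between Vowels: [yopote] → [yobode]
C Final Vowel Raising: [yobode] → [yobodi]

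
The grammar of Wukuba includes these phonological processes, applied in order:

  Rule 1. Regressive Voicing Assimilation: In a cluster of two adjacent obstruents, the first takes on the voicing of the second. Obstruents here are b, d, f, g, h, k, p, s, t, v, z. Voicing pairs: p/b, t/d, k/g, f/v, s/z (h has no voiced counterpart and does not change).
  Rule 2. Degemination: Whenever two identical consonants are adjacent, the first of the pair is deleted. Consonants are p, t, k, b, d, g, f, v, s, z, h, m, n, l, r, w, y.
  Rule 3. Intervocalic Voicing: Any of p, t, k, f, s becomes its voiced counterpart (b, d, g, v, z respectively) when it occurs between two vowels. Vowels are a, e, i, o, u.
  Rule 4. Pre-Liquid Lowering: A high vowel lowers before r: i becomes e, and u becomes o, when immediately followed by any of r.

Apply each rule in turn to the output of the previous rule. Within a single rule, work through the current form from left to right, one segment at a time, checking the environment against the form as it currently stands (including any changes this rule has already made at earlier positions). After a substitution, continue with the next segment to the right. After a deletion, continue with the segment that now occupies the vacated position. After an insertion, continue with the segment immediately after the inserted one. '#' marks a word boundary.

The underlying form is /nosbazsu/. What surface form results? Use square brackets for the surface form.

Rule 1 Regressive Voicing Assimilation: [nosbazsu] → [nozbassu]
Rule 2 Degemination: [nozbassu] → [nozbasu]
Rule 3 Intervocalic Voicing: [nozbasu] → [nozbazu]
Rule 4 Pre-Liquid Lowering: no change — [nozbazu]

[nozbazu]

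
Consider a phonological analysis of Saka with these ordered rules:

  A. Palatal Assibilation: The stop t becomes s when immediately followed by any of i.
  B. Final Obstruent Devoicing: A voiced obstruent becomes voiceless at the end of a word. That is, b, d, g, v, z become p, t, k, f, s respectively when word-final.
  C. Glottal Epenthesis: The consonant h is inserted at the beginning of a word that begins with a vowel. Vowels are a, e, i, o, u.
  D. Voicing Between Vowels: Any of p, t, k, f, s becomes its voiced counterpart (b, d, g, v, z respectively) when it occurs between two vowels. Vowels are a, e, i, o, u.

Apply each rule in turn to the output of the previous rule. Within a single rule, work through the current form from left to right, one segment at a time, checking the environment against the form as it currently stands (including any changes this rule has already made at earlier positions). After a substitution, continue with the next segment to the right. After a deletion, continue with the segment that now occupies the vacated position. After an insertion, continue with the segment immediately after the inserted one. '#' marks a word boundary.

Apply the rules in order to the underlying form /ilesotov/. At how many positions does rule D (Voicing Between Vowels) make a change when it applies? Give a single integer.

A Palatal Assibilation: no change — [ilesotov]
B Final Obstruent Devoicing: [ilesotov] → [ilesotof]
C Glottal Epenthesis: [ilesotof] → [hilesotof]
D Voicing Between Vowels: [hilesotof] → [hilezodof]
Rule D changed 2 position(s).

2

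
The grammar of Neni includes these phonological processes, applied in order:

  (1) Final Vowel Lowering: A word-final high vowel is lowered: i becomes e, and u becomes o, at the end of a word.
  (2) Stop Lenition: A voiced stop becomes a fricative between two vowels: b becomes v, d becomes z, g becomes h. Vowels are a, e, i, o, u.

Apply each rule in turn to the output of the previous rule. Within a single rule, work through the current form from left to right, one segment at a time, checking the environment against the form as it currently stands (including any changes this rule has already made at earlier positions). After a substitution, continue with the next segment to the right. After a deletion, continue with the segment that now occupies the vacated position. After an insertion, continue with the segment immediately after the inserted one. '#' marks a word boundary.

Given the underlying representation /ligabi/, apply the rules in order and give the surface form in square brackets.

(1) Final Vowel Lowering: [ligabi] → [ligabe]
(2) Stop Lenition: [ligabe] → [lihave]

[lihave]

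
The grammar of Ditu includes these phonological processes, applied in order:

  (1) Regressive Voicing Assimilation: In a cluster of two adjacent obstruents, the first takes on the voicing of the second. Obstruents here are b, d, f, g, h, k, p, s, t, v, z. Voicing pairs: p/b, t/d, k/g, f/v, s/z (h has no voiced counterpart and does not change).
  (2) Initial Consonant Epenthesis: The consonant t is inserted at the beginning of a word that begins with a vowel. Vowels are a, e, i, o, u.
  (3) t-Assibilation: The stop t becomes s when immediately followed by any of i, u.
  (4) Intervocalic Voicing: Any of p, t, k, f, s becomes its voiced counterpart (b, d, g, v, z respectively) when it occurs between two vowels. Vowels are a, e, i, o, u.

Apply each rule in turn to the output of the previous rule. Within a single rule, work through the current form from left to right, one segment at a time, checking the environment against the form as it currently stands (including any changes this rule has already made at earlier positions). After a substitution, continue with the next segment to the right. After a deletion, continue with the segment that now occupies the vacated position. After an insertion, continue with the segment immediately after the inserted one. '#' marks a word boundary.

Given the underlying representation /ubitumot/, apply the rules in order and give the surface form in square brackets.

[subizumot]

(1) Regressive Voicing Assimilation: no change — [ubitumot]
(2) Initial Consonant Epenthesis: [ubitumot] → [tubitumot]
(3) t-Assibilation: [tubitumot] → [subisumot]
(4) Intervocalic Voicing: [subisumot] → [subizumot]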